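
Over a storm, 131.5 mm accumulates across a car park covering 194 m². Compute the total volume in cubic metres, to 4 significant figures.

1 mm over 1 m² is 1 L, so volume = 131.5 × 194 = 25511 L = 25.51 m³.

25.51 cubic metres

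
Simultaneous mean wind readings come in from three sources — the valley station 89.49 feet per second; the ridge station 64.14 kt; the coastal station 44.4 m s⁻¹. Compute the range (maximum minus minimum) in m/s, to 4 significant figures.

the valley station: 89.49 ft/s = 27.2766 m/s.
the ridge station: 64.14 kt = 32.9965 m/s.
Spread: 44.4000 − 27.2766 = 17.12 m/s.

17.12 m/s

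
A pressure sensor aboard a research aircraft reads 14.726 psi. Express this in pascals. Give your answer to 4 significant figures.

101500 Pa

1 psi = 6894.76 Pa, so 14.726 × 6894.76 = 101500 Pa.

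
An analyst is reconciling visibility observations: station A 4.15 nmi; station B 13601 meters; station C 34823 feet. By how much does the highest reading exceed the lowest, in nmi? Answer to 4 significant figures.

station B: 13601 m = 7.34395 nmi.
station C: 34823 ft = 5.73113 nmi.
Spread: 7.34395 − 4.15000 = 3.194 nmi.

3.194 nmi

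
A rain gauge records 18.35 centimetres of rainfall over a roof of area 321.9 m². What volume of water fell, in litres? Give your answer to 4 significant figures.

Depth: 18.35 cm × 10 = 183.5 mm.
1 mm over 1 m² is 1 L, so volume = 183.5 × 321.9 = 59068.65 L ≈ 59070 L.

59070 litres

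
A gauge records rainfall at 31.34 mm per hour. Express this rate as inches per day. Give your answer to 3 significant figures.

29.6 in/day

31.34 mm/hour × 0.0393701 in/mm × 24 hour/day = 29.6 in/day.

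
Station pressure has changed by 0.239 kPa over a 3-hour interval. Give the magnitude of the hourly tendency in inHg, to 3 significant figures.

0.239 kPa / 3 h × 0.2953 inHg/kPa = 0.0235 inHg/h.

0.0235 inHg per hour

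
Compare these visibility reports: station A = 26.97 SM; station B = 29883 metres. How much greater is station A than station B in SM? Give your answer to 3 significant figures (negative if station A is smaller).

station B: 29883 m = 18.5684 SM.
Difference: 26.9700 − 18.5684 = 8.40 SM.

8.40 SM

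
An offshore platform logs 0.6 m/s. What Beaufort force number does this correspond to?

0.6 m/s lies in the Beaufort 1 band (light air, 0.3–1.5 m/s).

Beaufort force 1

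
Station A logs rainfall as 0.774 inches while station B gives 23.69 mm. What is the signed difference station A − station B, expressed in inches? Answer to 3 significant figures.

station B: 23.69 mm = 0.93268 in.
Difference: 0.77400 − 0.93268 = -0.159 in.

-0.159 in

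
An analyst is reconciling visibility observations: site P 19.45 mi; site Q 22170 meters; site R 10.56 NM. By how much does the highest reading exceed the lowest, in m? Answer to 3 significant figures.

site P: 19.45 SM = 31301.74 m.
site R: 10.56 nmi = 19557.12 m.
Spread: 31301.74 − 19557.12 = 11700 m.

11700 m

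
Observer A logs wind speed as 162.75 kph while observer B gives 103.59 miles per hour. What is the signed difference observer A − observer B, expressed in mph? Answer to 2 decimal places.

observer A: 162.75 km/h = 101.1282 mph.
Difference: 101.1282 − 103.5900 = -2.46 mph.

-2.46 mph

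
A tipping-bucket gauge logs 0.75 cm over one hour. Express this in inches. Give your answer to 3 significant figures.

1 cm = 0.393701 in, so 0.75 × 0.393701 = 0.295 in.

0.295 in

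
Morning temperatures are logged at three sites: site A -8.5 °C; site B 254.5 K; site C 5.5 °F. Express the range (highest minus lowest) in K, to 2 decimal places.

site B: 254.5 K = -18.650 °C.
site C: 5.5 °F = -14.722 °C.
Spread: (-8.500) − (-18.650) = 10.150 °C.

10.15 K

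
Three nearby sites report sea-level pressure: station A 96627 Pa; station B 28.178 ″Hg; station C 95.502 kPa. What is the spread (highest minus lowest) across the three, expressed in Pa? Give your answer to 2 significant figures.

1200 Pa

station B: 28.178 inHg = 95421.67 Pa.
station C: 95.502 kPa = 95502.00 Pa.
Spread: 96627.00 − 95421.67 = 1200 Pa.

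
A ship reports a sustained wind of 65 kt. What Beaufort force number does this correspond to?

Beaufort force 12

65 kt lies in the Beaufort 12 band (hurricane force, ≥64 kt).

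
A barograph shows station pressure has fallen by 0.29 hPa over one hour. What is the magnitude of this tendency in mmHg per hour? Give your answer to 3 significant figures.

0.218 mmHg per hour

0.29 hPa / 1 h × 0.750062 mmHg/hPa = 0.218 mmHg/h.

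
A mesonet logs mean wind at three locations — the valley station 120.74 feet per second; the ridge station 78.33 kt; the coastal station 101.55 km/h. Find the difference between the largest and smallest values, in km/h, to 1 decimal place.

43.5 km/h

the valley station: 120.74 ft/s = 132.486 km/h.
the ridge station: 78.33 kt = 145.067 km/h.
Spread: 145.067 − 101.550 = 43.5 km/h.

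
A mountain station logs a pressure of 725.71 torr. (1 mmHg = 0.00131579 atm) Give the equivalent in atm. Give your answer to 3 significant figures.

0.955 atm

1 mmHg = 0.00131579 atm, so 725.71 × 0.00131579 = 0.955 atm.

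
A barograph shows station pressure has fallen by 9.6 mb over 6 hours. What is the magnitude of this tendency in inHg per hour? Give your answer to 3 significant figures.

9.6 mb / 6 h × 0.02953 inHg/mb = 0.0472 inHg/h.

0.0472 inHg per hour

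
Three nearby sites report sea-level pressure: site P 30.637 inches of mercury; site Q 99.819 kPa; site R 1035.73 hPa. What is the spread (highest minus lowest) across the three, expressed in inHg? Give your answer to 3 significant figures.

1.16 inHg

site Q: 99.819 kPa = 29.4765 inHg.
site R: 1035.73 hPa = 30.5851 inHg.
Spread: 30.6370 − 29.4765 = 1.16 inHg.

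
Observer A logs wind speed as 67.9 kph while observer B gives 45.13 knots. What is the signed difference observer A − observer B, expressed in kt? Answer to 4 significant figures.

observer A: 67.9 km/h = 36.66307 kt.
Difference: 36.66307 − 45.13000 = -8.467 kt.

-8.467 kt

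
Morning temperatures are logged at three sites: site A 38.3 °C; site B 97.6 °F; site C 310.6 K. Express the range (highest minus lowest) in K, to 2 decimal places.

site B: 97.6 °F = 36.444 °C.
site C: 310.6 K = 37.450 °C.
Spread: 38.300 − 36.444 = 1.856 °C.

1.86 K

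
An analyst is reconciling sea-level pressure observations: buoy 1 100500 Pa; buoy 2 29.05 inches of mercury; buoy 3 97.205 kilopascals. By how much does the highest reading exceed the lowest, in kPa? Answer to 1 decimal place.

buoy 1: 100500 Pa = 100.500 kPa.
buoy 2: 29.05 inHg = 98.375 kPa.
Spread: 100.500 − 97.205 = 3.3 kPa.

3.3 kPa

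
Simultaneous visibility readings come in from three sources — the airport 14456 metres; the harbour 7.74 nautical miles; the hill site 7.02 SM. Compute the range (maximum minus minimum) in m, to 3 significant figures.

the harbour: 7.74 nmi = 14334.48 m.
the hill site: 7.02 SM = 11297.59 m.
Spread: 14456.00 − 11297.59 = 3160 m.

3160 m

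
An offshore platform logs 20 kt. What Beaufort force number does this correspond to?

20 kt lies in the Beaufort 5 band (fresh breeze, 17–21 kt).

Beaufort force 5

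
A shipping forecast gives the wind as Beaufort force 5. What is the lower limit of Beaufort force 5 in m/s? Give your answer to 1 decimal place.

Beaufort 5 (fresh breeze) spans 8.0–10.7 m/s.

8.0 m/s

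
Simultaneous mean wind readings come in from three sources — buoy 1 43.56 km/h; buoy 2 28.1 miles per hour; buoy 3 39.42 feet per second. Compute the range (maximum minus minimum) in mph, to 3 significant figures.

1.22 mph

buoy 1: 43.56 km/h = 27.0669 mph.
buoy 3: 39.42 ft/s = 26.8773 mph.
Spread: 28.1000 − 26.8773 = 1.22 mph.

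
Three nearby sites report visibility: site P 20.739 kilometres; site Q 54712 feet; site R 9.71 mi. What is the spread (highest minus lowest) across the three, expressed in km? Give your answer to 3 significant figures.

site Q: 54712 ft = 16.6762 km.
site R: 9.71 SM = 15.6267 km.
Spread: 20.7390 − 15.6267 = 5.11 km.

5.11 km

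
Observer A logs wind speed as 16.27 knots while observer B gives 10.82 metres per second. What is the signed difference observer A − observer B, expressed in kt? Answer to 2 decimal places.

-4.76 kt

observer B: 10.82 m/s = 21.0324 kt.
Difference: 16.2700 − 21.0324 = -4.76 kt.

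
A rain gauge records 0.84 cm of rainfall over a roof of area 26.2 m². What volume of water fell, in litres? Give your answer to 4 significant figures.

Depth: 0.84 cm × 10 = 8.4 mm.
1 mm over 1 m² is 1 L, so volume = 8.4 × 26.2 = 220.08 L ≈ 220.1 L.

220.1 litres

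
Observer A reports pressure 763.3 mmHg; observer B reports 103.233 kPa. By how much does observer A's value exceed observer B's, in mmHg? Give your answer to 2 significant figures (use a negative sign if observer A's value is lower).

observer B: 103.233 kPa = 774.31 mmHg.
Difference: 763.30 − 774.31 = -11 mmHg.

-11 mmHg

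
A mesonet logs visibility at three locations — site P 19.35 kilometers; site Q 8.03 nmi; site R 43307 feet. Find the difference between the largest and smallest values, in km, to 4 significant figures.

6.150 km

site Q: 8.03 nmi = 14.87156 km.
site R: 43307 ft = 13.19997 km.
Spread: 19.35000 − 13.19997 = 6.150 km.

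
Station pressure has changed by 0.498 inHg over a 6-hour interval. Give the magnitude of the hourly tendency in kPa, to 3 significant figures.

0.498 inHg / 6 h × 3.38639 kPa/inHg = 0.281 kPa/h.

0.281 kPa per hour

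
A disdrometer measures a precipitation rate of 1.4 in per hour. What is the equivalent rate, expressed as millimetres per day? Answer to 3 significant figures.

1.4 in/hour × 25.4 mm/in × 24 hour/day = 853 mm/day.

853 mm/day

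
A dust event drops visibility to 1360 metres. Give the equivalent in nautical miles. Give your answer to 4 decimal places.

1 m = 0.000539957 nmi, so 1360 × 0.000539957 = 0.7343 nmi.

0.7343 nmi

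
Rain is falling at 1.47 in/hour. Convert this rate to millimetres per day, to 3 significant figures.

1.47 in/hour × 25.4 mm/in × 24 hour/day = 896 mm/day.

896 mm/day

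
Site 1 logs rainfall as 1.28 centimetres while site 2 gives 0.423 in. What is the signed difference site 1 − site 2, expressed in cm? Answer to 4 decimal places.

0.2056 cm

site 2: 0.423 in = 1.074420 cm.
Difference: 1.280000 − 1.074420 = 0.2056 cm.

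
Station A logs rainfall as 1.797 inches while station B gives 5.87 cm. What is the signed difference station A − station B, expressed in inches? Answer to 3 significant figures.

-0.514 in

station B: 5.87 cm = 2.31102 in.
Difference: 1.79700 − 2.31102 = -0.514 in.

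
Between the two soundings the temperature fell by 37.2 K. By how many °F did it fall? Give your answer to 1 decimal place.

67.0 °F

Converting a difference, only the 9/5 scale factor applies: Δ°F = 37.2 × 1.8 = 67.0 °F.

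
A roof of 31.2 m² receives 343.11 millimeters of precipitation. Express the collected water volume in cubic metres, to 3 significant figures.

10.7 cubic metres

1 mm over 1 m² is 1 L, so volume = 343.11 × 31.2 = 10705.032 L = 10.7 m³.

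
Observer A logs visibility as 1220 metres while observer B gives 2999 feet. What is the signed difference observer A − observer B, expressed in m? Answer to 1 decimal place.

305.9 m

observer B: 2999 ft = 914.095 m.
Difference: 1220.000 − 914.095 = 305.9 m.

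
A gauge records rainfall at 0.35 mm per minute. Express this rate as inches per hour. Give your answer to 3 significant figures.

0.35 mm/minute × 0.0393701 in/mm × 60 minute/hour = 0.827 in/hour.

0.827 in/hour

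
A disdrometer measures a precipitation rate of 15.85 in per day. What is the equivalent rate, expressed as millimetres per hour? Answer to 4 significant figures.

15.85 in/day × 25.4 mm/in × 0.0416667 day/hour = 16.77 mm/hour.

16.77 mm/hour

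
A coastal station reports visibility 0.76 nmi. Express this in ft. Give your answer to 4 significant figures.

1 nmi = 6076.12 ft, so 0.76 × 6076.12 = 4618 ft.

4618 ft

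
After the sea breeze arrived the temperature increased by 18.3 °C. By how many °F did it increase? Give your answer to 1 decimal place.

32.9 °F

Converting a difference, only the 9/5 scale factor applies: Δ°F = 18.3 × 1.8 = 32.9 °F.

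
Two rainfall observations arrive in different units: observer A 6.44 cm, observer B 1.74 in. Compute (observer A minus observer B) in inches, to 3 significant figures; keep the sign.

0.795 in

observer A: 6.44 cm = 2.53543 in.
Difference: 2.53543 − 1.74000 = 0.795 in.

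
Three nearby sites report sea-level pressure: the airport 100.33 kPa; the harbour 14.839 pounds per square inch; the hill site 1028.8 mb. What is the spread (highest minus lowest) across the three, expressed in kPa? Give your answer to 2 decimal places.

the harbour: 14.839 psi = 102.3113 kPa.
the hill site: 1028.8 mb = 102.8800 kPa.
Spread: 102.8800 − 100.3300 = 2.55 kPa.

2.55 kPa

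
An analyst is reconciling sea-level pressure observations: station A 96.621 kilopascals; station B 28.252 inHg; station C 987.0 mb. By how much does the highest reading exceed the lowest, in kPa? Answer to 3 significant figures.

3.03 kPa

station B: 28.252 inHg = 95.6723 kPa.
station C: 987.0 mb = 98.7000 kPa.
Spread: 98.7000 − 95.6723 = 3.03 kPa.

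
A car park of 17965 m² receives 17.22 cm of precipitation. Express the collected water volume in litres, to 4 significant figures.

3094000 litres

Depth: 17.22 cm × 10 = 172.2 mm.
1 mm over 1 m² is 1 L, so volume = 172.2 × 17965 = 3093573 L ≈ 3094000 L.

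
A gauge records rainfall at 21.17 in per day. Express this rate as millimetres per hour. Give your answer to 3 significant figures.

21.17 in/day × 25.4 mm/in × 0.0416667 day/hour = 22.4 mm/hour.

22.4 mm/hour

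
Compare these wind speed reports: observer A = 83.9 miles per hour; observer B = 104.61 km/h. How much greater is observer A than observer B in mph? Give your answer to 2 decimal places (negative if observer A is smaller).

observer B: 104.61 km/h = 65.0016 mph.
Difference: 83.9000 − 65.0016 = 18.90 mph.

18.90 mph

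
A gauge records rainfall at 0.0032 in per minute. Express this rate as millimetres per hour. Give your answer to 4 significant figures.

4.877 mm/hour

0.0032 in/minute × 25.4 mm/in × 60 minute/hour = 4.877 mm/hour.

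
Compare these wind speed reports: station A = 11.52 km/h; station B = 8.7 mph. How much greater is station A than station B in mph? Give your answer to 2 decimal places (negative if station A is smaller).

station A: 11.52 km/h = 7.1582 mph.
Difference: 7.1582 − 8.7000 = -1.54 mph.

-1.54 mph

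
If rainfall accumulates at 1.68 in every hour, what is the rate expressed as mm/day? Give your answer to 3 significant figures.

1020 mm/day

1.68 in/hour × 25.4 mm/in × 24 hour/day = 1020 mm/day.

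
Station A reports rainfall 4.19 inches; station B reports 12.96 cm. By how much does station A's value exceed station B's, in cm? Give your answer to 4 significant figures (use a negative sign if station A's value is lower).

-2.317 cm

station A: 4.19 in = 10.64260 cm.
Difference: 10.64260 − 12.96000 = -2.317 cm.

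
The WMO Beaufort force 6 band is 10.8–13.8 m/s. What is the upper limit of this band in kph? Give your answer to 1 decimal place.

10.8–13.8 m/s × 3.6 = 38.9–49.7 km/h.

49.7 km/h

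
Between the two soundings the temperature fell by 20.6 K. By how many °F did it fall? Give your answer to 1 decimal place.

A change of 1 °C equals a change of 1.8 °F: Δ°F = 20.6 × 1.8 = 37.1 °F.

37.1 °F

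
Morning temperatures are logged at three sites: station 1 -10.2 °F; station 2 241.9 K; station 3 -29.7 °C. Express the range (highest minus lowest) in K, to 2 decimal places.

7.81 K

station 1: -10.2 °F = -23.444 °C.
station 2: 241.9 K = -31.250 °C.
Spread: (-23.444) − (-31.250) = 7.806 °C.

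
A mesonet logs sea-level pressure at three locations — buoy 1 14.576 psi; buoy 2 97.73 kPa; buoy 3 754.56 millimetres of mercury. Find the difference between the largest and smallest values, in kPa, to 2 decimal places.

2.87 kPa

buoy 1: 14.576 psi = 100.4980 kPa.
buoy 3: 754.56 mmHg = 100.5997 kPa.
Spread: 100.5997 − 97.7300 = 2.87 kPa.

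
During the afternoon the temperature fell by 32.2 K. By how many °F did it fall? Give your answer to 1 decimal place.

A change of 1 °C equals a change of 1.8 °F: Δ°F = 32.2 × 1.8 = 58.0 °F.

58.0 °F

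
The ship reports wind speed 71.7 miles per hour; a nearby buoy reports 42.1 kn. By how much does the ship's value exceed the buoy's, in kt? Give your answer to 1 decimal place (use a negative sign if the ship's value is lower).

20.2 kt

the ship: 71.7 mph = 62.306 kt.
Difference: 62.306 − 42.100 = 20.2 kt.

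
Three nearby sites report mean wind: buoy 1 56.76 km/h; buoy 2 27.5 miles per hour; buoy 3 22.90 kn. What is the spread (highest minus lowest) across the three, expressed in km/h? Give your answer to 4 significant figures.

buoy 2: 27.5 mph = 44.2570 km/h.
buoy 3: 22.90 kt = 42.4108 km/h.
Spread: 56.7600 − 42.4108 = 14.35 km/h.

14.35 km/h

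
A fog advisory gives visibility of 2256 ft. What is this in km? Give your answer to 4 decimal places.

0.6876 km

1 ft = 0.0003048 km, so 2256 × 0.0003048 = 0.6876 km.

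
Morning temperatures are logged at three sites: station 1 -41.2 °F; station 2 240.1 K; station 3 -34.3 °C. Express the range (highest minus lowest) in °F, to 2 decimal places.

13.71 °F

station 1: -41.2 °F = -40.667 °C.
station 2: 240.1 K = -33.050 °C.
Spread: (-33.050) − (-40.667) = 7.617 °C = 13.71 °F.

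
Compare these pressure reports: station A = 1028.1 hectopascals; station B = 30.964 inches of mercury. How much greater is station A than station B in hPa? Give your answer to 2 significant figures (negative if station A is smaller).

station B: 30.964 inHg = 1048.56 hPa.
Difference: 1028.10 − 1048.56 = -20 hPa.

-20 hPa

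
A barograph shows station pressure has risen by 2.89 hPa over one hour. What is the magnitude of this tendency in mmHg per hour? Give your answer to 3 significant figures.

2.17 mmHg per hour

2.89 hPa / 1 h × 0.750062 mmHg/hPa = 2.17 mmHg/h.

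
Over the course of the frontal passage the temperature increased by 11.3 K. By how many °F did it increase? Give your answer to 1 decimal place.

Converting a difference, only the 9/5 scale factor applies: Δ°F = 11.3 × 1.8 = 20.3 °F.

20.3 °F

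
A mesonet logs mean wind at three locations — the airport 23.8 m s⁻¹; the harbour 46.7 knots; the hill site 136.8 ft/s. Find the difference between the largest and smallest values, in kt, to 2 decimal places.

the airport: 23.8 m/s = 46.2635 kt.
the hill site: 136.8 ft/s = 81.0518 kt.
Spread: 81.0518 − 46.2635 = 34.79 kt.

34.79 kt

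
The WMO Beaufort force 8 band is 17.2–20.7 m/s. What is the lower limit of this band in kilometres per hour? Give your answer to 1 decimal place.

61.9 km/h

17.2–20.7 m/s × 3.6 = 61.9–74.5 km/h.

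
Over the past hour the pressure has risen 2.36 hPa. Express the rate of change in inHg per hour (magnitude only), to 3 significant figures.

2.36 hPa / 1 h × 0.02953 inHg/hPa = 0.0697 inHg/h.

0.0697 inHg per hour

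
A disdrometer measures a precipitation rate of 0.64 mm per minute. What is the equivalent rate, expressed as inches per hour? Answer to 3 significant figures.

1.51 in/hour

0.64 mm/minute × 0.0393701 in/mm × 60 minute/hour = 1.51 in/hour.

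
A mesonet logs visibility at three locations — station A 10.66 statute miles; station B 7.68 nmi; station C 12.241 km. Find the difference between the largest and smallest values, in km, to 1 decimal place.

station A: 10.66 SM = 17.156 km.
station B: 7.68 nmi = 14.223 km.
Spread: 17.156 − 12.241 = 4.9 km.

4.9 km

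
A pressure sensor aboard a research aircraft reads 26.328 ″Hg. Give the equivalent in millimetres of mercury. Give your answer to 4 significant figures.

1 inHg = 25.4 mmHg, so 26.328 × 25.4 = 668.7 mmHg.

668.7 mmHg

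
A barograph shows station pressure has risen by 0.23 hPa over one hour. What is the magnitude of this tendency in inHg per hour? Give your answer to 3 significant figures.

0.00679 inHg per hour

0.23 hPa / 1 h × 0.02953 inHg/hPa = 0.00679 inHg/h.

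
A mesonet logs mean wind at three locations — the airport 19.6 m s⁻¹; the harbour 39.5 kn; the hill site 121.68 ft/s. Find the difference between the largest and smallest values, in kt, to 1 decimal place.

34.0 kt

the airport: 19.6 m/s = 38.099 kt.
the hill site: 121.68 ft/s = 72.093 kt.
Spread: 72.093 − 38.099 = 34.0 kt.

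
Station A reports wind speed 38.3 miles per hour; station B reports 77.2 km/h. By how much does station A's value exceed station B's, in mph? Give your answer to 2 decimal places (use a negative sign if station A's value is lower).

-9.67 mph

station B: 77.2 km/h = 47.9699 mph.
Difference: 38.3000 − 47.9699 = -9.67 mph.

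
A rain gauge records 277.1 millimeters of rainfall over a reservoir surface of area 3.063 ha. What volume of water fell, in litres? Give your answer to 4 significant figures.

Area: 3.063 ha = 30630 m².
1 mm over 1 m² is 1 L, so volume = 277.1 × 30630 = 8487573 L ≈ 8488000 L.

8488000 litres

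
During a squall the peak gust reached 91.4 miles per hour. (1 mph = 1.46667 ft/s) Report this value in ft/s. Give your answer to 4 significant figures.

1 mph = 1.46667 ft/s, so 91.4 × 1.46667 = 134.1 ft/s.

134.1 ft/s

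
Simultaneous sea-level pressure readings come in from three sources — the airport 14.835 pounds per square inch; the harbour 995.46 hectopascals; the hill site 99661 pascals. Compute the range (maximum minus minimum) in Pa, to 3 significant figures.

the airport: 14.835 psi = 102283.72 Pa.
the harbour: 995.46 hPa = 99546.00 Pa.
Spread: 102283.72 − 99546.00 = 2740 Pa.

2740 Pa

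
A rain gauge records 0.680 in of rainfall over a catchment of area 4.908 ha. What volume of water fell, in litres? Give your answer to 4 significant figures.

847700 litres

Depth: 0.680 in × 25.4 = 17.272 mm.
Area: 4.908 ha = 49080 m².
1 mm over 1 m² is 1 L, so volume = 17.272 × 49080 = 847709.76 L ≈ 847700 L.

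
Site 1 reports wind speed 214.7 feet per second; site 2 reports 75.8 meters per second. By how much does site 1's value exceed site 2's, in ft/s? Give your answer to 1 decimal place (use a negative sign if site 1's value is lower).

-34.0 ft/s

site 2: 75.8 m/s = 248.688 ft/s.
Difference: 214.700 − 248.688 = -34.0 ft/s.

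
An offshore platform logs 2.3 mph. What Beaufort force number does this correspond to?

2.3 mph = 1.0 m/s, which is Beaufort 1 (light air, 0.3–1.5 m/s).

Beaufort force 1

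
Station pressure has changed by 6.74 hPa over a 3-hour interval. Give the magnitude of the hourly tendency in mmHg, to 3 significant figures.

6.74 hPa / 3 h × 0.750062 mmHg/hPa = 1.69 mmHg/h.

1.69 mmHg per hour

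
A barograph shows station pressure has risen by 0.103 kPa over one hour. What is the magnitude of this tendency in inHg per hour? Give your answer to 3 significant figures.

0.103 kPa / 1 h × 0.2953 inHg/kPa = 0.0304 inHg/h.

0.0304 inHg per hour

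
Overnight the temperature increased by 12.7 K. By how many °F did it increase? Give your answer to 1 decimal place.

22.9 °F

A change of 1 °C equals a change of 1.8 °F: Δ°F = 12.7 × 1.8 = 22.9 °F.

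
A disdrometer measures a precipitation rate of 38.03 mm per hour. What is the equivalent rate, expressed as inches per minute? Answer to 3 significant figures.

38.03 mm/hour × 0.0393701 in/mm × 0.0166667 hour/minute = 0.0250 in/minute.

0.0250 in/minute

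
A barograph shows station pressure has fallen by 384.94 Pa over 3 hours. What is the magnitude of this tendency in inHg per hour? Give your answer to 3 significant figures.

0.0379 inHg per hour

384.94 Pa / 3 h × 0.0002953 inHg/Pa = 0.0379 inHg/h.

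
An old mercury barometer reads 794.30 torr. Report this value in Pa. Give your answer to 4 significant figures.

1 mmHg = 133.322 Pa, so 794.30 × 133.322 = 105900 Pa.

105900 Pa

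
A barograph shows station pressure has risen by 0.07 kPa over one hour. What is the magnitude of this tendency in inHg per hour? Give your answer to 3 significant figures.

0.0207 inHg per hour

0.07 kPa / 1 h × 0.2953 inHg/kPa = 0.0207 inHg/h.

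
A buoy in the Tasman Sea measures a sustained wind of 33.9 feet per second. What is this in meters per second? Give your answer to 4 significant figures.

1 ft/s = 0.3048 m/s, so 33.9 × 0.3048 = 10.33 m/s.

10.33 m/s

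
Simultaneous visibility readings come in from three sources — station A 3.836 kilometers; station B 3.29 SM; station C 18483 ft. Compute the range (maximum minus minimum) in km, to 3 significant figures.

station B: 3.29 SM = 5.2947 km.
station C: 18483 ft = 5.6336 km.
Spread: 5.6336 − 3.8360 = 1.80 km.

1.80 km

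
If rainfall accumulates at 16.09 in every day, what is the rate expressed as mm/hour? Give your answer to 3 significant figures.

17.0 mm/hour

16.09 in/day × 25.4 mm/in × 0.0416667 day/hour = 17.0 mm/hour.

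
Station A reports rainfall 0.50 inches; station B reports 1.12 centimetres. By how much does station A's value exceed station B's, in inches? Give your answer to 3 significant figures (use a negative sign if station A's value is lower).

station B: 1.12 cm = 0.440945 in.
Difference: 0.500000 − 0.440945 = 0.0591 in.

0.0591 in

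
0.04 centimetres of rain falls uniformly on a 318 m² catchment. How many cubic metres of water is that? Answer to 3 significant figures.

0.127 cubic metres

Depth: 0.04 cm × 10 = 0.4 mm.
1 mm over 1 m² is 1 L, so volume = 0.4 × 318 = 127.2 L = 0.127 m³.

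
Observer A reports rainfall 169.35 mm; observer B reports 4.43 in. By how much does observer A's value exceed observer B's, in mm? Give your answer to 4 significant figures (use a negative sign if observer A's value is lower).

observer B: 4.43 in = 112.5220 mm.
Difference: 169.3500 − 112.5220 = 56.83 mm.

56.83 mm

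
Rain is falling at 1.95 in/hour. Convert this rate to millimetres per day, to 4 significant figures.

1.95 in/hour × 25.4 mm/in × 24 hour/day = 1189 mm/day.

1189 mm/day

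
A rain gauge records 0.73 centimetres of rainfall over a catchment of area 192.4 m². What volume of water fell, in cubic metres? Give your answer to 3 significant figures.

1.40 cubic metres

Depth: 0.73 cm × 10 = 7.3 mm.
1 mm over 1 m² is 1 L, so volume = 7.3 × 192.4 = 1404.52 L = 1.40 m³.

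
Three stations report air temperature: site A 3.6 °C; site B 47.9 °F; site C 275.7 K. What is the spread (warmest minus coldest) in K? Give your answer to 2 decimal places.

6.28 K

site B: 47.9 °F = 8.833 °C.
site C: 275.7 K = 2.550 °C.
Spread: 8.833 − 2.550 = 6.283 °C.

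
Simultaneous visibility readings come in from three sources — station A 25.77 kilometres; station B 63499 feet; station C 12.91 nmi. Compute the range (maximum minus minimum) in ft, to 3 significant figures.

station A: 25.77 km = 84547.24 ft.
station C: 12.91 nmi = 78442.65 ft.
Spread: 84547.24 − 63499.00 = 21000 ft.

21000 ft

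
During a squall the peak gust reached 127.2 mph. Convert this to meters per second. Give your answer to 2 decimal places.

1 mph = 0.44704 m/s, so 127.2 × 0.44704 = 56.86 m/s.

56.86 m/s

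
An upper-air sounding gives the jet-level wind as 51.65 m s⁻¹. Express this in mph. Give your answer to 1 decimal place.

1 m/s = 2.23694 mph, so 51.65 × 2.23694 = 115.5 mph.

115.5 mph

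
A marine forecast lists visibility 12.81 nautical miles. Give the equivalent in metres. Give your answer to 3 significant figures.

23700 m

1 nmi = 1852 m, so 12.81 × 1852 = 23700 m.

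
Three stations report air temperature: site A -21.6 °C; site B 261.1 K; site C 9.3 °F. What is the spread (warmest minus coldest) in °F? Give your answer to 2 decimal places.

17.19 °F

site B: 261.1 K = -12.050 °C.
site C: 9.3 °F = -12.611 °C.
Spread: (-12.050) − (-21.600) = 9.550 °C = 17.19 °F.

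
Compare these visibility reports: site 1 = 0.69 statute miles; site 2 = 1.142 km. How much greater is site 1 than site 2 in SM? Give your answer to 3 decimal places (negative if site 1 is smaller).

site 2: 1.142 km = 0.70961 SM.
Difference: 0.69000 − 0.70961 = -0.020 SM.

-0.020 SM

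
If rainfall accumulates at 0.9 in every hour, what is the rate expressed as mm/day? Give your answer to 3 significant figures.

549 mm/day

0.9 in/hour × 25.4 mm/in × 24 hour/day = 549 mm/day.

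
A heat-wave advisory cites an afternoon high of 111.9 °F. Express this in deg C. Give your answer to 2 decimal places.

44.39 °C

°C = (°F − 32) × 5/9 = (111.9 − 32) / 1.8 = 44.39 °C.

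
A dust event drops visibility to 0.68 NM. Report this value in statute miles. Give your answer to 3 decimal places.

0.783 SM

1 nmi = 1.15078 SM, so 0.68 × 1.15078 = 0.783 SM.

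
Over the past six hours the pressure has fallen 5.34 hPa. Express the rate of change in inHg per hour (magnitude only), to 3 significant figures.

0.0263 inHg per hour

5.34 hPa / 6 h × 0.02953 inHg/hPa = 0.0263 inHg/h.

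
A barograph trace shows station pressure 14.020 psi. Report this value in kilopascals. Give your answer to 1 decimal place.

96.7 kPa

1 psi = 6.89476 kPa, so 14.020 × 6.89476 = 96.7 kPa.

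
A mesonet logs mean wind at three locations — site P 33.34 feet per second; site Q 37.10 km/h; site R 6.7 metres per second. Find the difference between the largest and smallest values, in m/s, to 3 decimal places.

3.606 m/s

site P: 33.34 ft/s = 10.16203 m/s.
site Q: 37.10 km/h = 10.30556 m/s.
Spread: 10.30556 − 6.70000 = 3.606 m/s.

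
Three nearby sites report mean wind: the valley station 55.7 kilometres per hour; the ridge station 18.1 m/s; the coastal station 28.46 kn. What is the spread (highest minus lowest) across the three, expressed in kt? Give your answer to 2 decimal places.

the valley station: 55.7 km/h = 30.0756 kt.
the ridge station: 18.1 m/s = 35.1836 kt.
Spread: 35.1836 − 28.4600 = 6.72 kt.

6.72 kt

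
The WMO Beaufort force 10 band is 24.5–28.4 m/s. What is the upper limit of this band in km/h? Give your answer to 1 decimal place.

24.5–28.4 m/s × 3.6 = 88.2–102.2 km/h.

102.2 km/h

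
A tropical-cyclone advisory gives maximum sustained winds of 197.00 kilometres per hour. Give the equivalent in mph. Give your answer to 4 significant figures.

122.4 mph

1 km/h = 0.621371 mph, so 197.00 × 0.621371 = 122.4 mph.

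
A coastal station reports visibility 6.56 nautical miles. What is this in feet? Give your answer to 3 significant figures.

39900 ft

1 nmi = 6076.12 ft, so 6.56 × 6076.12 = 39900 ft.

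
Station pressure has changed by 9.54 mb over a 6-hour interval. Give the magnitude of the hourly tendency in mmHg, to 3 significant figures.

9.54 mb / 6 h × 0.750062 mmHg/mb = 1.19 mmHg/h.

1.19 mmHg per hour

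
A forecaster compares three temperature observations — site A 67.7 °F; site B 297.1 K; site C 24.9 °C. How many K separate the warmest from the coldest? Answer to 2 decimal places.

site A: 67.7 °F = 19.833 °C.
site B: 297.1 K = 23.950 °C.
Spread: 24.900 − 19.833 = 5.067 °C.

5.07 K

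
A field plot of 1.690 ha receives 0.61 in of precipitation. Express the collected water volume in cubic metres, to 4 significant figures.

261.8 cubic metres

Depth: 0.61 in × 25.4 = 15.494 mm.
Area: 1.690 ha = 16900 m².
1 mm over 1 m² is 1 L, so volume = 15.494 × 16900 = 261848.6 L = 261.8 m³.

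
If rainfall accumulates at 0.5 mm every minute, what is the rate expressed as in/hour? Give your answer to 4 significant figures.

1.181 in/hour

0.5 mm/minute × 0.0393701 in/mm × 60 minute/hour = 1.181 in/hour.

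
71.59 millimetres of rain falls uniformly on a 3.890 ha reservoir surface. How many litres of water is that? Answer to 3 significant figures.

Area: 3.890 ha = 38900 m².
1 mm over 1 m² is 1 L, so volume = 71.59 × 38900 = 2784851 L ≈ 2780000 L.

2780000 litres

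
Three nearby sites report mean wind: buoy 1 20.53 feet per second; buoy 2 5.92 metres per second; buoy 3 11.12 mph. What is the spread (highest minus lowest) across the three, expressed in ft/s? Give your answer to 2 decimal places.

buoy 2: 5.92 m/s = 19.4226 ft/s.
buoy 3: 11.12 mph = 16.3093 ft/s.
Spread: 20.5300 − 16.3093 = 4.22 ft/s.

4.22 ft/s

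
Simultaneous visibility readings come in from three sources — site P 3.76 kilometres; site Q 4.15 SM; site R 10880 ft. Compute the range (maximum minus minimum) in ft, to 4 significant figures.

site P: 3.76 km = 12335.96 ft.
site Q: 4.15 SM = 21912.00 ft.
Spread: 21912.00 − 10880.00 = 11030 ft.

11030 ft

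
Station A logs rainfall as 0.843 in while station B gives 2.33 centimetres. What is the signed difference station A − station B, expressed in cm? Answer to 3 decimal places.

station A: 0.843 in = 2.14122 cm.
Difference: 2.14122 − 2.33000 = -0.189 cm.

-0.189 cm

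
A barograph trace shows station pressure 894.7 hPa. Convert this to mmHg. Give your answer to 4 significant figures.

671.1 mmHg

1 hPa = 0.750062 mmHg, so 894.7 × 0.750062 = 671.1 mmHg.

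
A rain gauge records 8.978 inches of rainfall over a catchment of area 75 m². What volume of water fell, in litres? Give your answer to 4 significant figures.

Depth: 8.978 in × 25.4 = 228.0412 mm.
1 mm over 1 m² is 1 L, so volume = 228.0412 × 75 = 17103.09 L ≈ 17100 L.

17100 litres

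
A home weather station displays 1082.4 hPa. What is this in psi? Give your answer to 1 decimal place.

15.7 psi

1 hPa = 0.0145038 psi, so 1082.4 × 0.0145038 = 15.7 psi.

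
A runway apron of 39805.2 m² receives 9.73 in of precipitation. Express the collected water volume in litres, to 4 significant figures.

Depth: 9.73 in × 25.4 = 247.142 mm.
1 mm over 1 m² is 1 L, so volume = 247.142 × 39805.2 = 9837536.7 L ≈ 9838000 L.

9838000 litres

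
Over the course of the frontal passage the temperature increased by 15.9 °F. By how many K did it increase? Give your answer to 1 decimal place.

A change of 1 °C equals a change of 1.8 °F: ΔK = 15.9 × 0.5556 = 8.8 K.

8.8 K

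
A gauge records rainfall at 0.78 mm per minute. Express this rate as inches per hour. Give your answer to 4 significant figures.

1.843 in/hour

0.78 mm/minute × 0.0393701 in/mm × 60 minute/hour = 1.843 in/hour.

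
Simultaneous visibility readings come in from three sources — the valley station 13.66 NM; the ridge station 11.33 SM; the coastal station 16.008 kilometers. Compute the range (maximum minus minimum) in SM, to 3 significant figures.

the valley station: 13.66 nmi = 15.7196 SM.
the coastal station: 16.008 km = 9.9469 SM.
Spread: 15.7196 − 9.9469 = 5.77 SM.

5.77 SM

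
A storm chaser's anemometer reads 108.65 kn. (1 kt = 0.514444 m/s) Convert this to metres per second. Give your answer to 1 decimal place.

55.9 m/s

1 kt = 0.514444 m/s, so 108.65 × 0.514444 = 55.9 m/s.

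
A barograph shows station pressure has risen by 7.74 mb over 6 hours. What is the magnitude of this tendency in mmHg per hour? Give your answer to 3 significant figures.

7.74 mb / 6 h × 0.750062 mmHg/mb = 0.968 mmHg/h.

0.968 mmHg per hour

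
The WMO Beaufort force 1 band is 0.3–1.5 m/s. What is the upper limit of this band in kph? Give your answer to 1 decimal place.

5.4 km/h

0.3–1.5 m/s × 3.6 = 1.1–5.4 km/h.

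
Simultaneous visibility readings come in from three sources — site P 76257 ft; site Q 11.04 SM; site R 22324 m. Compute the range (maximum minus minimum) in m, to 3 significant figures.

site P: 76257 ft = 23243.13 m.
site Q: 11.04 SM = 17767.16 m.
Spread: 23243.13 − 17767.16 = 5480 m.

5480 m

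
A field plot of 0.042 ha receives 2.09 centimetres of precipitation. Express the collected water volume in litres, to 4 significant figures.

Depth: 2.09 cm × 10 = 20.9 mm.
Area: 0.042 ha = 420 m².
1 mm over 1 m² is 1 L, so volume = 20.9 × 420 = 8778 L.

8778 litres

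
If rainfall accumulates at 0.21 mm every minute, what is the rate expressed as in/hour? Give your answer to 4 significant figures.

0.4961 in/hour

0.21 mm/minute × 0.0393701 in/mm × 60 minute/hour = 0.4961 in/hour.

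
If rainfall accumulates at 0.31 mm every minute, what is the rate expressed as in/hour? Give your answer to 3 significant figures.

0.31 mm/minute × 0.0393701 in/mm × 60 minute/hour = 0.732 in/hour.

0.732 in/hour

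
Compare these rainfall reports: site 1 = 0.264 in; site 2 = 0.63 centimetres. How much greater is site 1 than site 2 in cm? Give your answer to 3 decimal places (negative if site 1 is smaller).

0.041 cm

site 1: 0.264 in = 0.67056 cm.
Difference: 0.67056 − 0.63000 = 0.041 cm.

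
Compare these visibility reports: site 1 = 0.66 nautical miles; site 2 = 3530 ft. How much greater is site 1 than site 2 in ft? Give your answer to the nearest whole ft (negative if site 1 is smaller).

480 ft

site 1: 0.66 nmi = 4010.24 ft.
Difference: 4010.24 − 3530.00 = 480 ft.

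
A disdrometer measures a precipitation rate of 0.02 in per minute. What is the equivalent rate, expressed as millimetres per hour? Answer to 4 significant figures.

0.02 in/minute × 25.4 mm/in × 60 minute/hour = 30.48 mm/hour.

30.48 mm/hour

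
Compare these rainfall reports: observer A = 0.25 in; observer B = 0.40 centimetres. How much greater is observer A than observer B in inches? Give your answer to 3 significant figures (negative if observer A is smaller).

observer B: 0.40 cm = 0.157480 in.
Difference: 0.250000 − 0.157480 = 0.0925 in.

0.0925 in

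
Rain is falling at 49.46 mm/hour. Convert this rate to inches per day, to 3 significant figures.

49.46 mm/hour × 0.0393701 in/mm × 24 hour/day = 46.7 in/day.

46.7 in/day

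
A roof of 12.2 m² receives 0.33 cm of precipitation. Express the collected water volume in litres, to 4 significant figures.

Depth: 0.33 cm × 10 = 3.3 mm.
1 mm over 1 m² is 1 L, so volume = 3.3 × 12.2 = 40.26 L.

40.26 litres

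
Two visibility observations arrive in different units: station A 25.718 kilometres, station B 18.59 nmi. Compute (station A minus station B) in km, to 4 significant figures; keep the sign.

-8.711 km

station B: 18.59 nmi = 34.42868 km.
Difference: 25.71800 − 34.42868 = -8.711 km.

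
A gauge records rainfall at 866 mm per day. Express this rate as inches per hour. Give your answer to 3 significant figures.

1.42 in/hour

866 mm/day × 0.0393701 in/mm × 0.0416667 day/hour = 1.42 in/hour.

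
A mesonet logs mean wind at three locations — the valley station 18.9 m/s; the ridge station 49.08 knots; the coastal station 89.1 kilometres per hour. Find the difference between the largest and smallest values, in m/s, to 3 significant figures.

the ridge station: 49.08 kt = 25.2489 m/s.
the coastal station: 89.1 km/h = 24.7500 m/s.
Spread: 25.2489 − 18.9000 = 6.35 m/s.

6.35 m/s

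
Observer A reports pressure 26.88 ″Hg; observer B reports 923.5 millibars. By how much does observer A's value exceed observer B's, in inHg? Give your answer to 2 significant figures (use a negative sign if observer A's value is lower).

observer B: 923.5 mb = 27.2709 inHg.
Difference: 26.8800 − 27.2709 = -0.39 inHg.

-0.39 inHg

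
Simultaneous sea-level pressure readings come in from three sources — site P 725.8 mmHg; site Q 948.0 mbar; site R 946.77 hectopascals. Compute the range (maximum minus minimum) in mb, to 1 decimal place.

site P: 725.8 mmHg = 967.654 mb.
site R: 946.77 hPa = 946.770 mb.
Spread: 967.654 − 946.770 = 20.9 mb.

20.9 mb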